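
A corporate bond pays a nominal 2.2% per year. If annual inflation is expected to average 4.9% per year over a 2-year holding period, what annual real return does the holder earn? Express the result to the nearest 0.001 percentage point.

-2.574%

With constant rates the annual real return is the same each year: (1+2.2%)/(1+4.9%) − 1 = -0.02574.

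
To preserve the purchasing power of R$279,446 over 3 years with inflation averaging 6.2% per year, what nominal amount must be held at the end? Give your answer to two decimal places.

Cumulative price-level factor: (1+6.2%)^3 = 1.197770328.
Multiplying R$279,446 by the price-level factor gives the future nominal sum.

R$334,712.13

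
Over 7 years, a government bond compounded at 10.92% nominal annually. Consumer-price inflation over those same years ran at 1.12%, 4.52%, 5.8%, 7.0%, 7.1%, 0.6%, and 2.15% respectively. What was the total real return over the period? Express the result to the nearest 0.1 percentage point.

56.9%

Cumulative inflation factor: 1.0112 × 1.0452 × 1.058 × 1.070 × 1.071 × 1.006 × 1.0215 ≈ 1.31684.
Nominal growth factor: 2.06571. Real growth factor = 2.06571 / 1.31684 ≈ 1.56869.
Total real return ≈ 56.8691%.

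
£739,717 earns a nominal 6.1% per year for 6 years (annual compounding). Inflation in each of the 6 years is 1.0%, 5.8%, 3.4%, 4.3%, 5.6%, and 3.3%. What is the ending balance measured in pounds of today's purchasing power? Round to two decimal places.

Nominal value at maturity: £739,717 × (1 + 6.1%)^6 ≈ £1,055,256.18.
Price-level factor over 6 years: 1.010 × 1.058 × 1.034 × 1.043 × 1.056 × 1.033 ≈ 1.2571182418.
Dividing the nominal maturity value by the price-level factor gives the value in today's money.

£839,424.76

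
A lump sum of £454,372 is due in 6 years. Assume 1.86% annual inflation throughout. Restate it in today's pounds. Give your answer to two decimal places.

Price-level factor over 6 years: (1 + 1.86%)^6 ≈ 1.1169199058.
Purchasing power today: £454,372 divided by that factor.

£406,808.04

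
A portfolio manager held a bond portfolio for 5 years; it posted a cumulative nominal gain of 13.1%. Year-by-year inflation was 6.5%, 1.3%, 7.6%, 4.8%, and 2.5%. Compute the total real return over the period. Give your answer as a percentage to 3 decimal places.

Cumulative inflation factor: 1.065 × 1.013 × 1.076 × 1.048 × 1.025 ≈ 1.24697.
Nominal growth factor: 1.13100. Real growth factor = 1.13100 / 1.24697 ≈ 0.90700.
Total real return ≈ -9.3002%.

-9.300%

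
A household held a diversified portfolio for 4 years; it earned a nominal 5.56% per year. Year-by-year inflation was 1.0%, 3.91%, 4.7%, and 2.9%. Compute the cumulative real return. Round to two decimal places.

Cumulative inflation factor: 1.010 × 1.0391 × 1.047 × 1.029 ≈ 1.13068.
Nominal growth factor: 1.24165. Real growth factor = 1.24165 / 1.13068 ≈ 1.09814.
Total real return ≈ 9.8138%.

9.81%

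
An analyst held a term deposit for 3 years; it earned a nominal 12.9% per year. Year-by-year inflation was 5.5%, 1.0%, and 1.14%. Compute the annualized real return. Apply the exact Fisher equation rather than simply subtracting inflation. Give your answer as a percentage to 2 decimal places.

Cumulative inflation factor: 1.055 × 1.010 × 1.0114 ≈ 1.07770.
Nominal growth factor: 1.43907. Real growth factor = 1.43907 / 1.07770 ≈ 1.33532.
Annualized: 1.33532^(1/3) − 1 ≈ 0.10119.

10.12%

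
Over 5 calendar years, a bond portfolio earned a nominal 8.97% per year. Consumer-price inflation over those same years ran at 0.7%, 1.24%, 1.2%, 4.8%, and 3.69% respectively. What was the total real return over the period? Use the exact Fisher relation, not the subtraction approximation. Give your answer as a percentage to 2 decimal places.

Cumulative inflation factor: 1.007 × 1.0124 × 1.012 × 1.048 × 1.0369 ≈ 1.12114.
Nominal growth factor: 1.53651. Real growth factor = 1.53651 / 1.12114 ≈ 1.37049.
Total real return ≈ 37.0486%.

37.05%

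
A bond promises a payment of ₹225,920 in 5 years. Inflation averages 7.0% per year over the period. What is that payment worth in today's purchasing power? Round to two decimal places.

Price-level factor over 5 years: (1 + 7.0%)^5 = 1.4025517307.
Purchasing power today: ₹225,920 divided by that factor.

₹161,077.84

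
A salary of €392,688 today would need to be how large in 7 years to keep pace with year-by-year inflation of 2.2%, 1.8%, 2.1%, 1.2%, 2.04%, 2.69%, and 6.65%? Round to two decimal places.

€471,750.12

Cumulative price-level factor: 1.022 × 1.018 × 1.021 × 1.012 × 1.0204 × 1.0269 × 1.0665 ≈ 1.2013357244.
Multiplying €392,688 by the price-level factor gives the future nominal sum.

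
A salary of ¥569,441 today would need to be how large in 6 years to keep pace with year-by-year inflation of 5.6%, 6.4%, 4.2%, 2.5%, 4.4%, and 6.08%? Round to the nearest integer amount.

¥756,798

Cumulative price-level factor: 1.056 × 1.064 × 1.042 × 1.025 × 1.044 × 1.0608 ≈ 1.3290188484.
Multiplying ¥569,441 by the price-level factor gives the future nominal sum.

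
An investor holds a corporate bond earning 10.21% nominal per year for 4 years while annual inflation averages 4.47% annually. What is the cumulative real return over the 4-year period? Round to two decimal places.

The annual real rate is (1+10.21%)/(1+4.47%) − 1 = 5.4944%.
Compounded over 4 years: (1 + 0.054944)^4 − 1 ≈ 0.23856.

23.86%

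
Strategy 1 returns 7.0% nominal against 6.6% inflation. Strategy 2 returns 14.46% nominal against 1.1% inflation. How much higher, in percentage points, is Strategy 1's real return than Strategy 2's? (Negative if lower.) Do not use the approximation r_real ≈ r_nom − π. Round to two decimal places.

Strategy 1 real return: 1.070/1.066 − 1 = 0.375%.
Strategy 2 real return: 1.1446/1.011 − 1 = 13.215%.
Difference: 0.375 − 13.215 = -12.840 pp.

-12.84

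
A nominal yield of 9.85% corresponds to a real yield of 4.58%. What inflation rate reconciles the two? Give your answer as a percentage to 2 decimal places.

5.04%

From (1+r_nom) = (1+r_real)(1+π), we get 1+π = (1 + 9.85%)/(1 + 4.58%) = 1.0985/1.0458 ≈ 1.05039.
So π ≈ 5.0392%.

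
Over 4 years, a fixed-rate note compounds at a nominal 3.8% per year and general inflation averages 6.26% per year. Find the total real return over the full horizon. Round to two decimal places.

-8.94%

The annual real rate is (1+3.8%)/(1+6.26%) − 1 = -2.3151%.
Compounded over 4 years: (1 + -0.023151)^4 − 1 ≈ -0.08944.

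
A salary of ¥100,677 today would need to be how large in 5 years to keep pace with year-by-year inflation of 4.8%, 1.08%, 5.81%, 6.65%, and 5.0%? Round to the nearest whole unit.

¥126,367

Cumulative price-level factor: 1.048 × 1.0108 × 1.0581 × 1.0665 × 1.050 ≈ 1.2551724236.
The nominal amount required is ¥100,677 scaled up by that factor.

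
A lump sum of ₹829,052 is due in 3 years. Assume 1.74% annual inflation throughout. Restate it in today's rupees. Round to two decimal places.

Price-level factor over 3 years: (1 + 1.74%)^3 ≈ 1.0531135480.
Purchasing power today: ₹829,052 divided by that factor.

₹787,238.95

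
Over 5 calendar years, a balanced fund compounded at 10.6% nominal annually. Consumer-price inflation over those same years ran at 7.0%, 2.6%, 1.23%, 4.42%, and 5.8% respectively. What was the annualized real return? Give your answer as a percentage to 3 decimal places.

6.153%

Cumulative inflation factor: 1.070 × 1.026 × 1.0123 × 1.0442 × 1.058 ≈ 1.22775.
Nominal growth factor: 1.65491. Real growth factor = 1.65491 / 1.22775 ≈ 1.34793.
Annualized: 1.34793^(1/5) − 1 ≈ 0.06153.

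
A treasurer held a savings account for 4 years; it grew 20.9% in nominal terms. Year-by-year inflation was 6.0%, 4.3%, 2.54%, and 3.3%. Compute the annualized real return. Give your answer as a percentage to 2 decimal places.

0.80%

Cumulative inflation factor: 1.060 × 1.043 × 1.0254 × 1.033 ≈ 1.17107.
Nominal growth factor: 1.20900. Real growth factor = 1.20900 / 1.17107 ≈ 1.03239.
Annualized: 1.03239^(1/4) − 1 ≈ 0.00800.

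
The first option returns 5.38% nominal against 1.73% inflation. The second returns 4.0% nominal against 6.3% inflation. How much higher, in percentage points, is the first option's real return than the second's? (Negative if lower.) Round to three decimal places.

5.752

The first option real return: 1.0538/1.0173 − 1 = 3.5879%.
The second real return: 1.040/1.063 − 1 = -2.1637%.
Difference: 3.5879 − (-2.1637) = 5.7516 pp.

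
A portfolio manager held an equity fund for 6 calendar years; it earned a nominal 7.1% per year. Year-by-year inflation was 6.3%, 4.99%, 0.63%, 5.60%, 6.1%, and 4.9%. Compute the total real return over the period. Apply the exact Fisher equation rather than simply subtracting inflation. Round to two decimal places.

14.33%

Cumulative inflation factor: 1.063 × 1.0499 × 1.0063 × 1.0560 × 1.061 × 1.049 ≈ 1.31997.
Nominal growth factor: 1.50917. Real growth factor = 1.50917 / 1.31997 ≈ 1.14333.
Total real return ≈ 14.3335%.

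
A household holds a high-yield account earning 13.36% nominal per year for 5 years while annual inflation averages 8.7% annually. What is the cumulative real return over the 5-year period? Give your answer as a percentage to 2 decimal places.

23.35%

The annual real rate is (1+13.36%)/(1+8.7%) − 1 = 4.2870%.
Compounded over 5 years: (1 + 0.042870)^5 − 1 ≈ 0.23353.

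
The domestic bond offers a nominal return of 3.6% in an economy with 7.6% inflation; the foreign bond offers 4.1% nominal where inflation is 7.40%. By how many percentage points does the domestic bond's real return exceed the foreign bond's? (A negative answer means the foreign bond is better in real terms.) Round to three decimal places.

The domestic bond real return: 1.036/1.076 − 1 = -3.7175%.
The foreign bond real return: 1.041/1.0740 − 1 = -3.0726%.
Difference: -3.7175 − (-3.0726) = -0.6449 pp.

-0.645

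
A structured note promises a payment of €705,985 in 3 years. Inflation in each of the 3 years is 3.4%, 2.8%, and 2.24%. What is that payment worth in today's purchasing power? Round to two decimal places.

Price-level factor over 3 years: 1.034 × 1.028 × 1.0224 = 1.0867621248.
Purchasing power today: €705,985 divided by that factor.

€649,622.38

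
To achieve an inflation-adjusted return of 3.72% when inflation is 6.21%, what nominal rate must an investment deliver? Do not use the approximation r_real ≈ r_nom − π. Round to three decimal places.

10.161%

By the Fisher equation, 1 + r_nom = (1 + 3.72%)(1 + 6.21%) = 1.0372 × 1.0621 = 1.10161012.
So r_nom = 10.161012%.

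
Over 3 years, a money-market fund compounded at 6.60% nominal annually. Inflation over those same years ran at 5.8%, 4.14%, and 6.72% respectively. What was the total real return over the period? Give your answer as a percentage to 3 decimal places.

3.020%

Cumulative inflation factor: 1.058 × 1.0414 × 1.0672 ≈ 1.17584.
Nominal growth factor: 1.21136. Real growth factor = 1.21136 / 1.17584 ≈ 1.03020.
Total real return ≈ 3.0202%.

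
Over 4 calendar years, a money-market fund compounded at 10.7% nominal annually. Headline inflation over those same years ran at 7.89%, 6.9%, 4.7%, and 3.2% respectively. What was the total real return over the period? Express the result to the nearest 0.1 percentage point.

20.5%

Cumulative inflation factor: 1.0789 × 1.069 × 1.047 × 1.032 ≈ 1.24619.
Nominal growth factor: 1.50173. Real growth factor = 1.50173 / 1.24619 ≈ 1.20505.
Total real return ≈ 20.5050%.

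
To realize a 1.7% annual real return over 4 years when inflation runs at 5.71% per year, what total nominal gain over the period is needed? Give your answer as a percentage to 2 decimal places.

33.58%

Required annual nominal rate: (1+1.7%)(1+5.71%) − 1 = 7.50707%.
Cumulative over 4 years: (1 + 0.0750707)^4 − 1 ≈ 0.33582.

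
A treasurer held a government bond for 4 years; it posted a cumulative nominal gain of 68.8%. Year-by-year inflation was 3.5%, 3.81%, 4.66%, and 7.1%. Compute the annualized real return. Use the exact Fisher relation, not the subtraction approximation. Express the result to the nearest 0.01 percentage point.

Cumulative inflation factor: 1.035 × 1.0381 × 1.0466 × 1.071 ≈ 1.20434.
Nominal growth factor: 1.68800. Real growth factor = 1.68800 / 1.20434 ≈ 1.40160.
Annualized: 1.40160^(1/4) − 1 ≈ 0.08807.

8.81%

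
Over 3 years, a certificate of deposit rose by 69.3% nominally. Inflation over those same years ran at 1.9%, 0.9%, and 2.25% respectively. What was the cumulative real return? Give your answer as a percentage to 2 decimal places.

61.04%

Cumulative inflation factor: 1.019 × 1.009 × 1.0225 ≈ 1.05130.
Nominal growth factor: 1.69300. Real growth factor = 1.69300 / 1.05130 ≈ 1.61038.
Total real return ≈ 61.0380%.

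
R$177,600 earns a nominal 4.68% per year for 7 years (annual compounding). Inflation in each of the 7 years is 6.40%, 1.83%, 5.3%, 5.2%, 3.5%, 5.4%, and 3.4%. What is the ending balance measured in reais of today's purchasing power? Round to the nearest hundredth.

R$180,686.61

Nominal value at maturity: R$177,600 × (1 + 4.68%)^7 ≈ R$244,618.31.
Price-level factor over 7 years: 1.0640 × 1.0183 × 1.053 × 1.052 × 1.035 × 1.054 × 1.034 ≈ 1.3538264107.
The maturity value deflated by that factor is the answer in today's purchasing power.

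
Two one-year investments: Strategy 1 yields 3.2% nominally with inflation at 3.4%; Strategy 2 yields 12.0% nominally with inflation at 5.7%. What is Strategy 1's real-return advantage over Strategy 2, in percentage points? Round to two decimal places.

Strategy 1 real return: 1.032/1.034 − 1 = -0.193%.
Strategy 2 real return: 1.120/1.057 − 1 = 5.960%.
Difference: -0.193 − 5.960 = -6.153 pp.

-6.15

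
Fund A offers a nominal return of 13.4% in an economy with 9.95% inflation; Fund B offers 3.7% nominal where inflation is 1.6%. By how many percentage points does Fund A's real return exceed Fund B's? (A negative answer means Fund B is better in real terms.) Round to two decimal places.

Fund A real return: 1.134/1.0995 − 1 = 3.138%.
Fund B real return: 1.037/1.016 − 1 = 2.067%.
Difference: 3.138 − 2.067 = 1.071 pp.

1.07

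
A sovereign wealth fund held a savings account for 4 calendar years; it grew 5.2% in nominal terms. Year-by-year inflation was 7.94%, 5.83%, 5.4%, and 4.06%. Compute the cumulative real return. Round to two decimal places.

Cumulative inflation factor: 1.0794 × 1.0583 × 1.054 × 1.0406 ≈ 1.25290.
Nominal growth factor: 1.05200. Real growth factor = 1.05200 / 1.25290 ≈ 0.83965.
Total real return ≈ -16.0347%.

-16.03%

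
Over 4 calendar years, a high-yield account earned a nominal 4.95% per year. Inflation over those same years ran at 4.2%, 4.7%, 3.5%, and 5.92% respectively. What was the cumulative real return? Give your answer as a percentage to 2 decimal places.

1.44%

Cumulative inflation factor: 1.042 × 1.047 × 1.035 × 1.0592 ≈ 1.19600.
Nominal growth factor: 1.21319. Real growth factor = 1.21319 / 1.19600 ≈ 1.01437.
Total real return ≈ 1.4372%.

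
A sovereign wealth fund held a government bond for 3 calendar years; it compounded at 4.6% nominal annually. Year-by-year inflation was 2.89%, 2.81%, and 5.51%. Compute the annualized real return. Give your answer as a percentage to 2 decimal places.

0.84%

Cumulative inflation factor: 1.0289 × 1.0281 × 1.0551 ≈ 1.11610.
Nominal growth factor: 1.14445. Real growth factor = 1.14445 / 1.11610 ≈ 1.02540.
Annualized: 1.02540^(1/3) − 1 ≈ 0.00840.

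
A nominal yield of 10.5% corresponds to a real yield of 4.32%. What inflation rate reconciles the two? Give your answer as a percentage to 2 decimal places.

5.92%

From (1+r_nom) = (1+r_real)(1+π), we get 1+π = (1 + 10.5%)/(1 + 4.32%) = 1.105/1.0432 ≈ 1.05924.
So π ≈ 5.9241%.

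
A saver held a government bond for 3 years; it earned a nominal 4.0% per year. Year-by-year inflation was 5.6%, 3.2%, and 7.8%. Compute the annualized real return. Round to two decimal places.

Cumulative inflation factor: 1.056 × 1.032 × 1.078 ≈ 1.17480.
Nominal growth factor: 1.12486. Real growth factor = 1.12486 / 1.17480 ≈ 0.95750.
Annualized: 0.95750^(1/3) − 1 ≈ -0.01437.

-1.44%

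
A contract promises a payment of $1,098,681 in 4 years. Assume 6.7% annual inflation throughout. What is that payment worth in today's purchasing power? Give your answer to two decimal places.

$847,644.87

Price-level factor over 4 years: (1 + 6.7%)^4 ≈ 1.2961572031.
Purchasing power today: $1,098,681 divided by that factor.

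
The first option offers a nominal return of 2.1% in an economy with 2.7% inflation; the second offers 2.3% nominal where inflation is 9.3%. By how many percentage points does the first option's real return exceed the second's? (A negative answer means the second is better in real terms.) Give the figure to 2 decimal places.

5.82

The first option real return: 1.021/1.027 − 1 = -0.584%.
The second real return: 1.023/1.093 − 1 = -6.404%.
Difference: -0.584 − (-6.404) = 5.820 pp.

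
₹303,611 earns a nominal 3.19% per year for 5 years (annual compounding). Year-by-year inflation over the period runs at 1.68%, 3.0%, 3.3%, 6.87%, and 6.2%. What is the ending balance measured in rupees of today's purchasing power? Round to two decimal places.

₹289,302.48

Nominal value at maturity: ₹303,611 × (1 + 3.19%)^5 ≈ ₹355,226.67.
Price-level factor over 5 years: 1.0168 × 1.030 × 1.033 × 1.0687 × 1.062 ≈ 1.2278728876.
The maturity value deflated by that factor is the answer in today's purchasing power.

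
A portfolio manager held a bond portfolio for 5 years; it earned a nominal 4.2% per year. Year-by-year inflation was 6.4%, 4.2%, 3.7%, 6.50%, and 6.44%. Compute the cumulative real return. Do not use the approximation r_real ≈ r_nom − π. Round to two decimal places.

Cumulative inflation factor: 1.064 × 1.042 × 1.037 × 1.0650 × 1.0644 ≈ 1.30329.
Nominal growth factor: 1.22840. Real growth factor = 1.22840 / 1.30329 ≈ 0.94253.
Total real return ≈ -5.7468%.

-5.75%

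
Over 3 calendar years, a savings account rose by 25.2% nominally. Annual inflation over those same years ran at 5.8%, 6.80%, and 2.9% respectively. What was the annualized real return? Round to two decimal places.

2.50%

Cumulative inflation factor: 1.058 × 1.0680 × 1.029 ≈ 1.16271.
Nominal growth factor: 1.25200. Real growth factor = 1.25200 / 1.16271 ≈ 1.07679.
Annualized: 1.07679^(1/3) − 1 ≈ 0.02497.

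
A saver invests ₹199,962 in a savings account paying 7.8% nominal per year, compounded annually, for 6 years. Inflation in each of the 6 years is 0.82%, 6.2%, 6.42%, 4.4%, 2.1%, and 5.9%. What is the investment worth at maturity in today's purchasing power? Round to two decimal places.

₹243,973.90

Nominal value at maturity: ₹199,962 × (1 + 7.8%)^6 ≈ ₹313,805.13.
Price-level factor over 6 years: 1.0082 × 1.062 × 1.0642 × 1.044 × 1.021 × 1.059 ≈ 1.2862241669.
Dividing the nominal maturity value by the price-level factor gives the value in today's money.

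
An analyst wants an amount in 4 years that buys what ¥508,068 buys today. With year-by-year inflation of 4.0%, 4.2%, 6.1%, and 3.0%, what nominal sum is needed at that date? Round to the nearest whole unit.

Cumulative price-level factor: 1.040 × 1.042 × 1.061 × 1.030 = 1.1842780144.
The nominal amount required is ¥508,068 scaled up by that factor.

¥601,694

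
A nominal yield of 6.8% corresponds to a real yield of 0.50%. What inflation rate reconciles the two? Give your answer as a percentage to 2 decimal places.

6.27%

From (1+r_nom) = (1+r_real)(1+π), we get 1+π = (1 + 6.8%)/(1 + 0.50%) = 1.068/1.0050 ≈ 1.06269.
So π ≈ 6.2687%.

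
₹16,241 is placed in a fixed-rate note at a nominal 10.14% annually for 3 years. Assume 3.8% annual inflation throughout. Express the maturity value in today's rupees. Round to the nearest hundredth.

₹19,402.42

Nominal value at maturity: ₹16,241 × (1 + 10.14%)^3 ≈ ₹21,699.41.
Price-level factor over 3 years: (1 + 3.8%)^3 = 1.118386872.
Dividing the nominal maturity value by the price-level factor gives the value in today's money.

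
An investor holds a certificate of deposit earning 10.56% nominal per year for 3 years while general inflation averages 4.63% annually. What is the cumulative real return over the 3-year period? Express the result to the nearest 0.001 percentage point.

The annual real rate is (1+10.56%)/(1+4.63%) − 1 = 5.6676%.
Compounded over 3 years: (1 + 0.056676)^3 − 1 ≈ 0.17985.

17.985%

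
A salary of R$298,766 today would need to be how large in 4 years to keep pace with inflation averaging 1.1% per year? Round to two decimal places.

R$312,130.20

Cumulative price-level factor: (1+1.1%)^4 ≈ 1.0447313386.
The nominal amount required is R$298,766 scaled up by that factor.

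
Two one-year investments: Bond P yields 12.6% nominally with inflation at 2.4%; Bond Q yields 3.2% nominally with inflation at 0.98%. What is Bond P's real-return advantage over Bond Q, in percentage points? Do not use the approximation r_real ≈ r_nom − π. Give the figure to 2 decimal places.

7.76

Bond P real return: 1.126/1.024 − 1 = 9.961%.
Bond Q real return: 1.032/1.0098 − 1 = 2.198%.
Difference: 9.961 − 2.198 = 7.763 pp.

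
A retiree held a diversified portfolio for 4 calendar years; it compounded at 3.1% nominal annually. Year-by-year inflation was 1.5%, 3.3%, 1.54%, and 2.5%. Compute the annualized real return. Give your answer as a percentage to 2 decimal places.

Cumulative inflation factor: 1.015 × 1.033 × 1.0154 × 1.025 ≈ 1.09126.
Nominal growth factor: 1.12989. Real growth factor = 1.12989 / 1.09126 ≈ 1.03540.
Annualized: 1.03540^(1/4) − 1 ≈ 0.00873.

0.87%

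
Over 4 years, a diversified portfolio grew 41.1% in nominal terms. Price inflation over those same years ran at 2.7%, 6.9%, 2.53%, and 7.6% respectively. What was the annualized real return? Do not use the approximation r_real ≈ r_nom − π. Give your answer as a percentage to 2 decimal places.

Cumulative inflation factor: 1.027 × 1.069 × 1.0253 × 1.076 ≈ 1.21119.
Nominal growth factor: 1.41100. Real growth factor = 1.41100 / 1.21119 ≈ 1.16497.
Annualized: 1.16497^(1/4) − 1 ≈ 0.03891.

3.89%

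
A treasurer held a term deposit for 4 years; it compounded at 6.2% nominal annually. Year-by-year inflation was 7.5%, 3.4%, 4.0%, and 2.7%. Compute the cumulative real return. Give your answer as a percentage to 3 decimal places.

7.143%

Cumulative inflation factor: 1.075 × 1.034 × 1.040 × 1.027 ≈ 1.18722.
Nominal growth factor: 1.27203. Real growth factor = 1.27203 / 1.18722 ≈ 1.07143.
Total real return ≈ 7.1434%.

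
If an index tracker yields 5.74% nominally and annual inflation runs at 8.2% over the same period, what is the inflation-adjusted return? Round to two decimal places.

Real return via the Fisher equation: (1 + 5.74%)/(1 + 8.2%) − 1 = 1.0574/1.082 − 1 ≈ -0.02274.

-2.27%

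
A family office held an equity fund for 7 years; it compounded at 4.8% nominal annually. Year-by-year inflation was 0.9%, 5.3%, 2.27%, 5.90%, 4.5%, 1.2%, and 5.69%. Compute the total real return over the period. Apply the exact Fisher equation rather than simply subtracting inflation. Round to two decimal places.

Cumulative inflation factor: 1.009 × 1.053 × 1.0227 × 1.0590 × 1.045 × 1.012 × 1.0569 ≈ 1.28616.
Nominal growth factor: 1.38845. Real growth factor = 1.38845 / 1.28616 ≈ 1.07953.
Total real return ≈ 7.9530%.

7.95%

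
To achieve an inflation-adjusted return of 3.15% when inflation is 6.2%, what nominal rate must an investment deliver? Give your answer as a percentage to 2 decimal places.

By the Fisher equation, 1 + r_nom = (1 + 3.15%)(1 + 6.2%) = 1.0315 × 1.062 = 1.095453.
So r_nom = 9.5453%.

9.55%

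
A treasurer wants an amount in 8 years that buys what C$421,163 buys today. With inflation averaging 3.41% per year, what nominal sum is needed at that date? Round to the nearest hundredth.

Cumulative price-level factor: (1+3.41%)^8 ≈ 1.3076764573.
Multiplying C$421,163 by the price-level factor gives the future nominal sum.

C$550,744.94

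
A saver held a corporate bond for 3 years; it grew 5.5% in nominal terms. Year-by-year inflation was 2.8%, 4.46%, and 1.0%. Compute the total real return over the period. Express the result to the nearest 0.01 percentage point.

-2.73%

Cumulative inflation factor: 1.028 × 1.0446 × 1.010 ≈ 1.08459.
Nominal growth factor: 1.05500. Real growth factor = 1.05500 / 1.08459 ≈ 0.97272.
Total real return ≈ -2.7280%.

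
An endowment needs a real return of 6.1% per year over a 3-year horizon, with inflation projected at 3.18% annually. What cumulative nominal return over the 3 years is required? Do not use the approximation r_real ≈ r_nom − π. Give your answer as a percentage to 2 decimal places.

Required annual nominal rate: (1+6.1%)(1+3.18%) − 1 = 9.47398%.
Cumulative over 3 years: (1 + 0.0947398)^3 − 1 ≈ 0.31200.

31.20%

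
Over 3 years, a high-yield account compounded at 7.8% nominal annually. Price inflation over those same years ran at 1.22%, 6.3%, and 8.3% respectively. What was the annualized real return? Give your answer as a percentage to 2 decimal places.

2.44%

Cumulative inflation factor: 1.0122 × 1.063 × 1.083 ≈ 1.16527.
Nominal growth factor: 1.25273. Real growth factor = 1.25273 / 1.16527 ≈ 1.07505.
Annualized: 1.07505^(1/3) − 1 ≈ 0.02442.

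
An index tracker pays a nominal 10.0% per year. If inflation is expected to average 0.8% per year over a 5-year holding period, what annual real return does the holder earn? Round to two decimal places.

9.13%

With constant rates the annual real return is the same each year: (1+10.0%)/(1+0.8%) − 1 = 0.09127.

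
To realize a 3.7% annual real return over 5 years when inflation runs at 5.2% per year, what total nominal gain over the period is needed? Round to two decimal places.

Required annual nominal rate: (1+3.7%)(1+5.2%) − 1 = 9.0924%.
Cumulative over 5 years: (1 + 0.090924)^5 − 1 ≈ 0.54516.

54.52%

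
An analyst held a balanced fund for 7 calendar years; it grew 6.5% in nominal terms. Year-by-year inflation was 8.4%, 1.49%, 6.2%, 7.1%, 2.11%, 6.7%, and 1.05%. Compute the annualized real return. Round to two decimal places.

-3.61%

Cumulative inflation factor: 1.084 × 1.0149 × 1.062 × 1.071 × 1.0211 × 1.067 × 1.0105 ≈ 1.37764.
Nominal growth factor: 1.06500. Real growth factor = 1.06500 / 1.37764 ≈ 0.77306.
Annualized: 0.77306^(1/7) − 1 ≈ -0.03610.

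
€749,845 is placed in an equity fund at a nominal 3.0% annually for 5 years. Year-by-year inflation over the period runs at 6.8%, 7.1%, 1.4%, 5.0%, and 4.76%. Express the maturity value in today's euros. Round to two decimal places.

Nominal value at maturity: €749,845 × (1 + 3.0%)^5 ≈ €869,275.87.
Price-level factor over 5 years: 1.068 × 1.071 × 1.014 × 1.050 × 1.0476 ≈ 1.2758025544.
Dividing the nominal maturity value by the price-level factor gives the value in today's money.

€681,356.11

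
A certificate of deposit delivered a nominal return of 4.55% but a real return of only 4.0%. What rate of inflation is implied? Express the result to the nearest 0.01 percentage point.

0.53%

From (1+r_nom) = (1+r_real)(1+π), we get 1+π = (1 + 4.55%)/(1 + 4.0%) = 1.0455/1.040 ≈ 1.00529.
So π ≈ 0.5288%.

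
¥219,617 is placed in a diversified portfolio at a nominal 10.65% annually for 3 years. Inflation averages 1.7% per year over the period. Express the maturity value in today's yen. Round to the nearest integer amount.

¥282,851

Nominal value at maturity: ¥219,617 × (1 + 10.65%)^3 ≈ ¥297,523.
Price-level factor over 3 years: (1 + 1.7%)^3 = 1.051871913.
The maturity value deflated by that factor is the answer in today's purchasing power.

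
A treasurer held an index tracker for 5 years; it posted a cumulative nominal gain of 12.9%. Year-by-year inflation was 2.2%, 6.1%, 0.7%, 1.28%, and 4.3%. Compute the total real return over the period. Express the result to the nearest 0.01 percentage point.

-2.12%

Cumulative inflation factor: 1.022 × 1.061 × 1.007 × 1.0128 × 1.043 ≈ 1.15346.
Nominal growth factor: 1.12900. Real growth factor = 1.12900 / 1.15346 ≈ 0.97879.
Total real return ≈ -2.1208%.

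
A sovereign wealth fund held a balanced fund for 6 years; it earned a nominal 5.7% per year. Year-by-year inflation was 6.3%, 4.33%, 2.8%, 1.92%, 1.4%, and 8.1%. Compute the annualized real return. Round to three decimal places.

Cumulative inflation factor: 1.063 × 1.0433 × 1.028 × 1.0192 × 1.014 × 1.081 ≈ 1.27368.
Nominal growth factor: 1.39460. Real growth factor = 1.39460 / 1.27368 ≈ 1.09494.
Annualized: 1.09494^(1/6) − 1 ≈ 0.01523.

1.523%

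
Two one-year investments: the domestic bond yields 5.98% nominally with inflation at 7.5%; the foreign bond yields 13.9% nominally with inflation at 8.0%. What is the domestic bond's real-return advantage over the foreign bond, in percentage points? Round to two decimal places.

The domestic bond real return: 1.0598/1.075 − 1 = -1.414%.
The foreign bond real return: 1.139/1.080 − 1 = 5.463%.
Difference: -1.414 − 5.463 = -6.877 pp.

-6.88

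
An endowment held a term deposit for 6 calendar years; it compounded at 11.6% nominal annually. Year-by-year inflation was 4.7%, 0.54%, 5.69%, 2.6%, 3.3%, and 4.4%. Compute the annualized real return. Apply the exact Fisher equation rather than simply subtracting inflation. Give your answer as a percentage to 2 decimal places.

Cumulative inflation factor: 1.047 × 1.0054 × 1.0569 × 1.026 × 1.033 × 1.044 ≈ 1.23103.
Nominal growth factor: 1.93190. Real growth factor = 1.93190 / 1.23103 ≈ 1.56934.
Annualized: 1.56934^(1/6) − 1 ≈ 0.07800.

7.80%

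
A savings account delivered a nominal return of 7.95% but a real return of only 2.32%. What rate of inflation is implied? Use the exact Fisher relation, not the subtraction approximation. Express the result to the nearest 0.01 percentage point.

From (1+r_nom) = (1+r_real)(1+π), we get 1+π = (1 + 7.95%)/(1 + 2.32%) = 1.0795/1.0232 ≈ 1.05502.
So π ≈ 5.5023%.

5.50%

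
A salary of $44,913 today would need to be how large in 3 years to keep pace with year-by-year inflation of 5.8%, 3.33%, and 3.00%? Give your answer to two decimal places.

$50,573.31

Cumulative price-level factor: 1.058 × 1.0333 × 1.0300 = 1.126028342.
Multiplying $44,913 by the price-level factor gives the future nominal sum.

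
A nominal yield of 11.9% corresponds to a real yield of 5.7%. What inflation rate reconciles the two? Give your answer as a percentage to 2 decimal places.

5.87%

From (1+r_nom) = (1+r_real)(1+π), we get 1+π = (1 + 11.9%)/(1 + 5.7%) = 1.119/1.057 ≈ 1.05866.
So π ≈ 5.8657%.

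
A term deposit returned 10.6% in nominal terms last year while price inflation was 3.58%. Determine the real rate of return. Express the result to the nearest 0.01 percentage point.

Real return via the Fisher equation: (1 + 10.6%)/(1 + 3.58%) − 1 = 1.106/1.0358 − 1 ≈ 0.06777.

6.78%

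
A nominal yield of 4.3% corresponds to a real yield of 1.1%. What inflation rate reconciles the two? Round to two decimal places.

From (1+r_nom) = (1+r_real)(1+π), we get 1+π = (1 + 4.3%)/(1 + 1.1%) = 1.043/1.011 ≈ 1.03165.
So π ≈ 3.1652%.

3.17%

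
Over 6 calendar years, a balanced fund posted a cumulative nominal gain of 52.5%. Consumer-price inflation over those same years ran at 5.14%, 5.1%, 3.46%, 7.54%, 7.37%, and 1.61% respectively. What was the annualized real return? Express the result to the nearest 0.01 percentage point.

Cumulative inflation factor: 1.0514 × 1.051 × 1.0346 × 1.0754 × 1.0737 × 1.0161 ≈ 1.34132.
Nominal growth factor: 1.52500. Real growth factor = 1.52500 / 1.34132 ≈ 1.13694.
Annualized: 1.13694^(1/6) − 1 ≈ 0.02162.

2.16%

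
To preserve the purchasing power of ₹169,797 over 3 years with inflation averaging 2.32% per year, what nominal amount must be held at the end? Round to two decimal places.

₹181,891.17

Cumulative price-level factor: (1+2.32%)^3 ≈ 1.0712272072.
Multiplying ₹169,797 by the price-level factor gives the future nominal sum.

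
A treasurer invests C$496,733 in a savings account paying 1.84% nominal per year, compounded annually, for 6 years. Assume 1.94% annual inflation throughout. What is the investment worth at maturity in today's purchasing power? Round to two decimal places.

C$493,816.48

Nominal value at maturity: C$496,733 × (1 + 1.84%)^6 ≈ C$554,157.68.
Price-level factor over 6 years: (1 + 1.94%)^6 ≈ 1.1221935689.
The maturity value deflated by that factor is the answer in today's purchasing power.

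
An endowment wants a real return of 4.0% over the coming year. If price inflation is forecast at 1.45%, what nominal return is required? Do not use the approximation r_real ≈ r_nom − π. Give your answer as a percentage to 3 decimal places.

5.508%

By the Fisher equation, 1 + r_nom = (1 + 4.0%)(1 + 1.45%) = 1.040 × 1.0145 = 1.05508.
So r_nom = 5.508%.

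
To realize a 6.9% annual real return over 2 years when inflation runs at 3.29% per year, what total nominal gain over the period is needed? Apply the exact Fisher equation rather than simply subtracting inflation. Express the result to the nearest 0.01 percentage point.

21.92%

Required annual nominal rate: (1+6.9%)(1+3.29%) − 1 = 10.41701%.
Cumulative over 2 years: (1 + 0.1041701)^2 − 1 ≈ 0.21919.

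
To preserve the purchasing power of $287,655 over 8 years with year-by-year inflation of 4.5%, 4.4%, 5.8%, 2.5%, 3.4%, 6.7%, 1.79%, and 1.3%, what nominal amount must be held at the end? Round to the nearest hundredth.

$387,166.50

Cumulative price-level factor: 1.045 × 1.044 × 1.058 × 1.025 × 1.034 × 1.067 × 1.0179 × 1.013 ≈ 1.3459404339.
The nominal amount required is $287,655 scaled up by that factor.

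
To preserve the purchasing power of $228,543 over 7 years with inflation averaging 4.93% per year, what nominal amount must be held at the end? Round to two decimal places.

$320,085.23

Cumulative price-level factor: (1+4.93%)^7 ≈ 1.4005470724.
The nominal amount required is $228,543 scaled up by that factor.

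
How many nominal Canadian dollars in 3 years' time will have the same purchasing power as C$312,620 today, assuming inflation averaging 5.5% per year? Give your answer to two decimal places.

Cumulative price-level factor: (1+5.5%)^3 = 1.174241375.
The nominal amount required is C$312,620 scaled up by that factor.

C$367,091.34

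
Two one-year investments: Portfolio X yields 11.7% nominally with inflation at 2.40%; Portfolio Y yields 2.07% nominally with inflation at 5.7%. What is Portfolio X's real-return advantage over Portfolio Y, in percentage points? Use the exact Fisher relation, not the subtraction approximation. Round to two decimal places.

Portfolio X real return: 1.117/1.0240 − 1 = 9.082%.
Portfolio Y real return: 1.0207/1.057 − 1 = -3.434%.
Difference: 9.082 − (-3.434) = 12.516 pp.

12.52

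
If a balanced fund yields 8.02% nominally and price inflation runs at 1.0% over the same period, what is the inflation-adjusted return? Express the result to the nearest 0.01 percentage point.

Real return via the Fisher equation: (1 + 8.02%)/(1 + 1.0%) − 1 = 1.0802/1.010 − 1 ≈ 0.06950.

6.95%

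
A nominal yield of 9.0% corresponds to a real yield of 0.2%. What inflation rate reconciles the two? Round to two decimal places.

8.78%

From (1+r_nom) = (1+r_real)(1+π), we get 1+π = (1 + 9.0%)/(1 + 0.2%) = 1.090/1.002 ≈ 1.08782.
So π ≈ 8.7824%.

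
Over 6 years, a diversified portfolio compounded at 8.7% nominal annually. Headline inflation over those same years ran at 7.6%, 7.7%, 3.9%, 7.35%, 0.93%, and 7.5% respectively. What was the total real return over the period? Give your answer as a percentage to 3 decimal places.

Cumulative inflation factor: 1.076 × 1.077 × 1.039 × 1.0735 × 1.0093 × 1.075 ≈ 1.40241.
Nominal growth factor: 1.64959. Real growth factor = 1.64959 / 1.40241 ≈ 1.17626.
Total real return ≈ 17.6259%.

17.626%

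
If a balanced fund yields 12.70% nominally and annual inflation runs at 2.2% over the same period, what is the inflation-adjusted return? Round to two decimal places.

10.27%

Real return via the Fisher equation: (1 + 12.70%)/(1 + 2.2%) − 1 = 1.1270/1.022 − 1 ≈ 0.10274.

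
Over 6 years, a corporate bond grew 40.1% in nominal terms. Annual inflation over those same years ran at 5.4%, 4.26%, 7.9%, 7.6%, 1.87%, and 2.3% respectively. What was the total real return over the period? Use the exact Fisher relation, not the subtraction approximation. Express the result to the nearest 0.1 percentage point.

5.4%

Cumulative inflation factor: 1.054 × 1.0426 × 1.079 × 1.076 × 1.0187 × 1.023 ≈ 1.32958.
Nominal growth factor: 1.40100. Real growth factor = 1.40100 / 1.32958 ≈ 1.05372.
Total real return ≈ 5.3717%.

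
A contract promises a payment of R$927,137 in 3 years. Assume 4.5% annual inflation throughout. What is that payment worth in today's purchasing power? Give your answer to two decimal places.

Price-level factor over 3 years: (1 + 4.5%)^3 = 1.141166125.
Purchasing power today: R$927,137 divided by that factor.

R$812,447.00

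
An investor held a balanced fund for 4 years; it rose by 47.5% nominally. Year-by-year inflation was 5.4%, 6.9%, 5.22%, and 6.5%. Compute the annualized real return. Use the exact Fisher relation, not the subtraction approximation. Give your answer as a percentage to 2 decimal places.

Cumulative inflation factor: 1.054 × 1.069 × 1.0522 × 1.065 ≈ 1.26260.
Nominal growth factor: 1.47500. Real growth factor = 1.47500 / 1.26260 ≈ 1.16822.
Annualized: 1.16822^(1/4) − 1 ≈ 0.03964.

3.96%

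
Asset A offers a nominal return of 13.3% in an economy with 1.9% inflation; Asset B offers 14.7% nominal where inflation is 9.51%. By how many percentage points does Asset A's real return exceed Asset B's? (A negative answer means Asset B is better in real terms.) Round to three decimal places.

Asset A real return: 1.133/1.019 − 1 = 11.1874%.
Asset B real return: 1.147/1.0951 − 1 = 4.7393%.
Difference: 11.1874 − 4.7393 = 6.4481 pp.

6.448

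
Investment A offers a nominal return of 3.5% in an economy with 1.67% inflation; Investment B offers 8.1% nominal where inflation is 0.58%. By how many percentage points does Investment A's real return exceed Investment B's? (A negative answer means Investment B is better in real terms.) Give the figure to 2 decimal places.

Investment A real return: 1.035/1.0167 − 1 = 1.800%.
Investment B real return: 1.081/1.0058 − 1 = 7.477%.
Difference: 1.800 − 7.477 = -5.677 pp.

-5.68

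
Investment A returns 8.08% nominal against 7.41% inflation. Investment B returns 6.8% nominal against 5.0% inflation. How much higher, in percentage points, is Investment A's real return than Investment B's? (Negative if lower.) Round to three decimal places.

-1.091

Investment A real return: 1.0808/1.0741 − 1 = 0.6238%.
Investment B real return: 1.068/1.050 − 1 = 1.7143%.
Difference: 0.6238 − 1.7143 = -1.0905 pp.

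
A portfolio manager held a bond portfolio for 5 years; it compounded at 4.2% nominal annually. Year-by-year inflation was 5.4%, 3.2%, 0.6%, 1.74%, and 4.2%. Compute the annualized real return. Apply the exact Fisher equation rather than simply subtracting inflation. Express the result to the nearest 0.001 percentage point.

1.151%

Cumulative inflation factor: 1.054 × 1.032 × 1.006 × 1.0174 × 1.042 ≈ 1.16005.
Nominal growth factor: 1.22840. Real growth factor = 1.22840 / 1.16005 ≈ 1.05891.
Annualized: 1.05891^(1/5) − 1 ≈ 0.01151.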